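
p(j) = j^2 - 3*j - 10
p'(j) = 2*j - 3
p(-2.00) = 0.00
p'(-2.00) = -7.00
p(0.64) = -11.51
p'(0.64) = -1.72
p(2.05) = -11.95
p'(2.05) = 1.10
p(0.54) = -11.33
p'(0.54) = -1.92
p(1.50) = -12.25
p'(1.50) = 0.00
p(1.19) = -12.15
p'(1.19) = -0.62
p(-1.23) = -4.80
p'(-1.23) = -5.46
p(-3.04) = 8.36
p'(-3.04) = -9.08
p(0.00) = -10.00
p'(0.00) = -3.00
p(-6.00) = 44.00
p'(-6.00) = -15.00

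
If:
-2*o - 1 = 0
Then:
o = -1/2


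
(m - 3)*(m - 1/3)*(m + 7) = m^3 + 11*m^2/3 - 67*m/3 + 7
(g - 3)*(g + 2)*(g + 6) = g^3 + 5*g^2 - 12*g - 36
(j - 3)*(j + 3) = j^2 - 9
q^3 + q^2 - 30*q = q*(q - 5)*(q + 6)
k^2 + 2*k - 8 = (k - 2)*(k + 4)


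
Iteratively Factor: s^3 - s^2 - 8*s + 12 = (s + 3)*(s^2 - 4*s + 4) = (s - 2)*(s + 3)*(s - 2)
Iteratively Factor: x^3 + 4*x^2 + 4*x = (x)*(x^2 + 4*x + 4) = x*(x + 2)*(x + 2)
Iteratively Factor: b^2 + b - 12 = (b + 4)*(b - 3)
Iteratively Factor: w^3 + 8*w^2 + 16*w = (w + 4)*(w^2 + 4*w) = (w + 4)^2*(w)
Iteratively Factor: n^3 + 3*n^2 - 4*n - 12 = (n + 2)*(n^2 + n - 6) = (n - 2)*(n + 2)*(n + 3)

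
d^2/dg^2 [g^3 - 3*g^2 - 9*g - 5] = 6*g - 6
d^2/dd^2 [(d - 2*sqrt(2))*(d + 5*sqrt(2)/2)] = 2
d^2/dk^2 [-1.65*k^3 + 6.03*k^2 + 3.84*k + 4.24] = 12.06 - 9.9*k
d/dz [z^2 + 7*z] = 2*z + 7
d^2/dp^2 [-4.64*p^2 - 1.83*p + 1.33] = -9.28000000000000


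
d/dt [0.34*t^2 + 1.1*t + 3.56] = 0.68*t + 1.1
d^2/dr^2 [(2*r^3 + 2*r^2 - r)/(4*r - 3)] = 4*(16*r^3 - 36*r^2 + 27*r + 3)/(64*r^3 - 144*r^2 + 108*r - 27)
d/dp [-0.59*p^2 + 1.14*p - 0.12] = 1.14 - 1.18*p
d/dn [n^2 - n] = 2*n - 1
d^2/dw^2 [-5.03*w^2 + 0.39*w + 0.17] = -10.0600000000000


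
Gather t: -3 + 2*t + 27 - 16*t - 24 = -14*t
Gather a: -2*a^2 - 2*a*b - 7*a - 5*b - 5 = -2*a^2 + a*(-2*b - 7) - 5*b - 5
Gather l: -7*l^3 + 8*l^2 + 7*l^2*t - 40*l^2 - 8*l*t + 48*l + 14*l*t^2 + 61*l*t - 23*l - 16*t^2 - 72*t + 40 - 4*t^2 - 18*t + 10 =-7*l^3 + l^2*(7*t - 32) + l*(14*t^2 + 53*t + 25) - 20*t^2 - 90*t + 50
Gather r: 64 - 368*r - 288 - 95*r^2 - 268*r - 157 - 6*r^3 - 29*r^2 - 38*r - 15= -6*r^3 - 124*r^2 - 674*r - 396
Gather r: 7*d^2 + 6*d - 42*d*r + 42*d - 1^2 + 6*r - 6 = 7*d^2 + 48*d + r*(6 - 42*d) - 7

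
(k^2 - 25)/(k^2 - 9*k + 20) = (k + 5)/(k - 4)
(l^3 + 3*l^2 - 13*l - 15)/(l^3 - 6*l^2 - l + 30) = (l^2 + 6*l + 5)/(l^2 - 3*l - 10)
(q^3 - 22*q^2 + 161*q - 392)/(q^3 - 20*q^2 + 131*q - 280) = (q - 7)/(q - 5)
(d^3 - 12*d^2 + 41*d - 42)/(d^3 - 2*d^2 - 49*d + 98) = (d - 3)/(d + 7)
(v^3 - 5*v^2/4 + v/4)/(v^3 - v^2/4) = (v - 1)/v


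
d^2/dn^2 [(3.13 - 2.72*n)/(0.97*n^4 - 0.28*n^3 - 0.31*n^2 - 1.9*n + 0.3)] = (-30.710976*n^7 + 70.720372*n^6 - 21.875304*n^5 - 45.49107*n^4 - 0.525720000000007*n^3 - 1.876002*n^2 + 11.12118*n + 20.07998)/(0.912673*n^12 - 0.790356*n^11 - 0.646893*n^10 - 4.879906*n^9 + 4.149789*n^8 + 2.411496*n^7 + 9.015089*n^6 - 6.74133*n^5 - 2.05131*n^4 - 5.8744*n^3 + 3.1653*n^2 - 0.513*n + 0.027)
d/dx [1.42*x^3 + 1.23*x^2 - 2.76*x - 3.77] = 4.26*x^2 + 2.46*x - 2.76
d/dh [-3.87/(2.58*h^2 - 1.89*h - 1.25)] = (19.9692*h - 7.3143)/(-2.58*h^2 + 1.89*h + 1.25)^2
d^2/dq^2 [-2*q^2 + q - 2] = -4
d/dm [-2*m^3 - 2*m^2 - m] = -6*m^2 - 4*m - 1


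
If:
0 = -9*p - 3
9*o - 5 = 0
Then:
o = 5/9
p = -1/3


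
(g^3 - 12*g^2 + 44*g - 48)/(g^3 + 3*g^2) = (g^3 - 12*g^2 + 44*g - 48)/(g^2*(g + 3))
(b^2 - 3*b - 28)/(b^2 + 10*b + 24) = (b - 7)/(b + 6)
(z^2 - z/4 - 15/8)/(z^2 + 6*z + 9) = (z^2 - z/4 - 15/8)/(z^2 + 6*z + 9)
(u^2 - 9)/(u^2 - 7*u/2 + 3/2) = 2*(u + 3)/(2*u - 1)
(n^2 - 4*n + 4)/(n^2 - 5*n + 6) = (n - 2)/(n - 3)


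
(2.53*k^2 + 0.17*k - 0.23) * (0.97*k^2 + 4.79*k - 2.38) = 2.4541*k^4 + 12.2836*k^3 - 5.4302*k^2 - 1.5063*k + 0.5474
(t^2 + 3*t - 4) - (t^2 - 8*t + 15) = 11*t - 19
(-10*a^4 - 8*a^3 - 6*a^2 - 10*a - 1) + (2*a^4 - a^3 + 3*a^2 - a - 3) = -8*a^4 - 9*a^3 - 3*a^2 - 11*a - 4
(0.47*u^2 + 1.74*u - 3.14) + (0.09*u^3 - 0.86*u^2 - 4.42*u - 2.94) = 0.09*u^3 - 0.39*u^2 - 2.68*u - 6.08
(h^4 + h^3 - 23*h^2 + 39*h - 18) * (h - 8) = h^5 - 7*h^4 - 31*h^3 + 223*h^2 - 330*h + 144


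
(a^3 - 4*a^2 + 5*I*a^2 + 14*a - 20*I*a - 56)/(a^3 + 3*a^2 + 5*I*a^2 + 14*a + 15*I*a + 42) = (a - 4)/(a + 3)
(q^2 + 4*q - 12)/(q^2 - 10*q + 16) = (q + 6)/(q - 8)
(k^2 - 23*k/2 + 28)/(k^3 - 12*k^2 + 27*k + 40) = (k - 7/2)/(k^2 - 4*k - 5)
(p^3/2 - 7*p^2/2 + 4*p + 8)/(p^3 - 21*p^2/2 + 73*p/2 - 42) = (p^2 - 3*p - 4)/(2*p^2 - 13*p + 21)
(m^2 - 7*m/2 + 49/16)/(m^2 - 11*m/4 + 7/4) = (m - 7/4)/(m - 1)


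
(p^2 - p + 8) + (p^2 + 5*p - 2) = 2*p^2 + 4*p + 6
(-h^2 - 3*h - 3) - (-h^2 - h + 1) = -2*h - 4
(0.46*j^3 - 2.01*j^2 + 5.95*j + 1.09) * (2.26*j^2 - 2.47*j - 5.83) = 1.0396*j^5 - 5.6788*j^4 + 15.7299*j^3 - 0.514800000000003*j^2 - 37.3808*j - 6.3547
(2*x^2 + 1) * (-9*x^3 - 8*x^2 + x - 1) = -18*x^5 - 16*x^4 - 7*x^3 - 10*x^2 + x - 1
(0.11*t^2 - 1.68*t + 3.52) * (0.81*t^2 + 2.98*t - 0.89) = 0.0891*t^4 - 1.033*t^3 - 2.2531*t^2 + 11.9848*t - 3.1328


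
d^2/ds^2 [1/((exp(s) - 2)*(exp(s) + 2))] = 4*(exp(2*s) + 4)*exp(2*s)/(exp(6*s) - 12*exp(4*s) + 48*exp(2*s) - 64)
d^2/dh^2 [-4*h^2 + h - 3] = -8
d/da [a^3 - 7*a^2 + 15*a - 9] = 3*a^2 - 14*a + 15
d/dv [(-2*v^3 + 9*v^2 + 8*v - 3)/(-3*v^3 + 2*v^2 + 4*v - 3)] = (23*v^4 + 32*v^3 + 11*v^2 - 42*v - 12)/(9*v^6 - 12*v^5 - 20*v^4 + 34*v^3 + 4*v^2 - 24*v + 9)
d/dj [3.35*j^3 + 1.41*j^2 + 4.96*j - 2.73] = 10.05*j^2 + 2.82*j + 4.96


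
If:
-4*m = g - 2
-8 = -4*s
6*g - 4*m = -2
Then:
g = 0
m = 1/2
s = 2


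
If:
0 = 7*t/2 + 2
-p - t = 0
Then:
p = 4/7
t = -4/7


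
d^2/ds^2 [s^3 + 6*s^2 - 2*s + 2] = 6*s + 12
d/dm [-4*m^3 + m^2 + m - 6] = -12*m^2 + 2*m + 1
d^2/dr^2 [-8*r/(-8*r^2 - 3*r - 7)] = 16*(r*(16*r + 3)^2 - 3*(8*r + 1)*(8*r^2 + 3*r + 7))/(8*r^2 + 3*r + 7)^3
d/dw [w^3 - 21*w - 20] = 3*w^2 - 21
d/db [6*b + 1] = 6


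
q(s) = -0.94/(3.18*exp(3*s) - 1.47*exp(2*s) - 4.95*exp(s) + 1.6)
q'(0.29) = 4032.83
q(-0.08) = 0.55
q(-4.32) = -0.61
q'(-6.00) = 0.00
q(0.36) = -1.11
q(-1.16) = -537.51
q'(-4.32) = -0.03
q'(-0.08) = 0.14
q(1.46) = -0.00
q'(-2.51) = -0.28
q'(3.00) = 0.00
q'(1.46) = 0.02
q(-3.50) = -0.65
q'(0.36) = 19.50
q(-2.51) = -0.79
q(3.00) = 0.00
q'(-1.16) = -475417.52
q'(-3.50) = -0.07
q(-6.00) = -0.59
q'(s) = -0.94*(-9.54*exp(3*s) + 2.94*exp(2*s) + 4.95*exp(s))/(3.18*exp(3*s) - 1.47*exp(2*s) - 4.95*exp(s) + 1.6)^2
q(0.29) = 18.64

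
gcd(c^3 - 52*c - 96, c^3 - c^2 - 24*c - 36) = c + 2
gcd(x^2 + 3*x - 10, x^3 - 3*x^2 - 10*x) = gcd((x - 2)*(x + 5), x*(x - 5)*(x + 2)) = 1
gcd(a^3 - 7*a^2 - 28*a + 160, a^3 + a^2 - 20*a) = a^2 + a - 20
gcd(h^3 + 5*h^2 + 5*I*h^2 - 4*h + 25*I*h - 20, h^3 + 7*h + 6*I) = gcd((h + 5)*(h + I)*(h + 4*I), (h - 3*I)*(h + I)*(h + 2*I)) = h + I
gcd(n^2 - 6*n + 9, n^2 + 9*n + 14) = 1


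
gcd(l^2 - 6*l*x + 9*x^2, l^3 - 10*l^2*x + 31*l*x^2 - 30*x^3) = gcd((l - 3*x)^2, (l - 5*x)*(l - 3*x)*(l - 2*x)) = -l + 3*x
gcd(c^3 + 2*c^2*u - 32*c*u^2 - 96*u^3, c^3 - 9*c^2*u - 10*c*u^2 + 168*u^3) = -c^2 + 2*c*u + 24*u^2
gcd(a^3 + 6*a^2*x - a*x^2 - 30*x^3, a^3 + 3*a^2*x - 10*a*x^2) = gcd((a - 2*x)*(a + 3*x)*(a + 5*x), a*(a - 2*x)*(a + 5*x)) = -a^2 - 3*a*x + 10*x^2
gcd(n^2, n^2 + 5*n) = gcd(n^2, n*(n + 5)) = n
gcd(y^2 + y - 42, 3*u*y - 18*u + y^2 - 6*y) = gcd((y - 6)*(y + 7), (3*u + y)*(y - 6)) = y - 6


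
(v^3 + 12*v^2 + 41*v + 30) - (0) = v^3 + 12*v^2 + 41*v + 30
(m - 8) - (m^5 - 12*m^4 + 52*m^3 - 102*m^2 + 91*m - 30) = -m^5 + 12*m^4 - 52*m^3 + 102*m^2 - 90*m + 22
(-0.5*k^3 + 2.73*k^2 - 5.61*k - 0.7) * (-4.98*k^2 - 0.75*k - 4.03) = 2.49*k^5 - 13.2204*k^4 + 27.9053*k^3 - 3.3084*k^2 + 23.1333*k + 2.821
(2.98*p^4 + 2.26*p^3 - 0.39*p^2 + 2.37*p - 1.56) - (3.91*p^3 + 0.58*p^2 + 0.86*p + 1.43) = 2.98*p^4 - 1.65*p^3 - 0.97*p^2 + 1.51*p - 2.99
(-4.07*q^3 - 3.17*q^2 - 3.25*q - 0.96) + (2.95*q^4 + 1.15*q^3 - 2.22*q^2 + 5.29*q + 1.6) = 2.95*q^4 - 2.92*q^3 - 5.39*q^2 + 2.04*q + 0.64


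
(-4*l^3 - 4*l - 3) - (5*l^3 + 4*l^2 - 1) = -9*l^3 - 4*l^2 - 4*l - 2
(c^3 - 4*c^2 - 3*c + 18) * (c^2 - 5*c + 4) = c^5 - 9*c^4 + 21*c^3 + 17*c^2 - 102*c + 72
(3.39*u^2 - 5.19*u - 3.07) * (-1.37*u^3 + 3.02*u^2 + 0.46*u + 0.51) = -4.6443*u^5 + 17.3481*u^4 - 9.9085*u^3 - 9.9299*u^2 - 4.0591*u - 1.5657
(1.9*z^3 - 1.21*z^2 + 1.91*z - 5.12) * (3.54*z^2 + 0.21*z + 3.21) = 6.726*z^5 - 3.8844*z^4 + 12.6063*z^3 - 21.6078*z^2 + 5.0559*z - 16.4352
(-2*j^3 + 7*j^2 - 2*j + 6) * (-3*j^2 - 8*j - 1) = 6*j^5 - 5*j^4 - 48*j^3 - 9*j^2 - 46*j - 6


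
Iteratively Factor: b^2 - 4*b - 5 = (b + 1)*(b - 5)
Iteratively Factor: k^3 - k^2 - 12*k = (k + 3)*(k^2 - 4*k) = k*(k + 3)*(k - 4)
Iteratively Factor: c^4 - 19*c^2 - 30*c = (c)*(c^3 - 19*c - 30) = c*(c + 3)*(c^2 - 3*c - 10) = c*(c + 2)*(c + 3)*(c - 5)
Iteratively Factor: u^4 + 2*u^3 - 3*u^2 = (u + 3)*(u^3 - u^2) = (u - 1)*(u + 3)*(u^2) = u*(u - 1)*(u + 3)*(u)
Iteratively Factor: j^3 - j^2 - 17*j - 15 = (j + 3)*(j^2 - 4*j - 5) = (j - 5)*(j + 3)*(j + 1)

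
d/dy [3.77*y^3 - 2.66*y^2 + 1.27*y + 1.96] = 11.31*y^2 - 5.32*y + 1.27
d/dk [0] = 0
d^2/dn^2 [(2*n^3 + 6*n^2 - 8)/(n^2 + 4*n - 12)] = 64*(n^3 - 3*n^2 + 24*n + 20)/(n^6 + 12*n^5 + 12*n^4 - 224*n^3 - 144*n^2 + 1728*n - 1728)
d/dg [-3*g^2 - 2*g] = -6*g - 2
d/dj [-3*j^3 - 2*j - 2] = -9*j^2 - 2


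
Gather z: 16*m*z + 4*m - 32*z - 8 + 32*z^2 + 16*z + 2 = 4*m + 32*z^2 + z*(16*m - 16) - 6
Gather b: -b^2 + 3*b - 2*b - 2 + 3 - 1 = -b^2 + b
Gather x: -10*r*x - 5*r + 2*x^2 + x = -5*r + 2*x^2 + x*(1 - 10*r)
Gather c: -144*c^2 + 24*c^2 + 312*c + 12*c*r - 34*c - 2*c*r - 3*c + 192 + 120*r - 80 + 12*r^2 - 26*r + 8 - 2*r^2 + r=-120*c^2 + c*(10*r + 275) + 10*r^2 + 95*r + 120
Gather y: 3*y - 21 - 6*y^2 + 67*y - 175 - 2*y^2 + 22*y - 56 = -8*y^2 + 92*y - 252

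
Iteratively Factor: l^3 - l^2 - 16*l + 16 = (l - 1)*(l^2 - 16) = (l - 4)*(l - 1)*(l + 4)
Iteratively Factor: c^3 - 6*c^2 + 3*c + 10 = (c - 5)*(c^2 - c - 2) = (c - 5)*(c - 2)*(c + 1)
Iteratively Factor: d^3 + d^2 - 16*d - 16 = (d + 1)*(d^2 - 16) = (d + 1)*(d + 4)*(d - 4)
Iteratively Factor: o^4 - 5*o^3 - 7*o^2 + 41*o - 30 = (o - 2)*(o^3 - 3*o^2 - 13*o + 15) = (o - 2)*(o - 1)*(o^2 - 2*o - 15) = (o - 5)*(o - 2)*(o - 1)*(o + 3)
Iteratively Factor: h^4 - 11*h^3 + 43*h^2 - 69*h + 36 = (h - 3)*(h^3 - 8*h^2 + 19*h - 12) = (h - 4)*(h - 3)*(h^2 - 4*h + 3) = (h - 4)*(h - 3)*(h - 1)*(h - 3)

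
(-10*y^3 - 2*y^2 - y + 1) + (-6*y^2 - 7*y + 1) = -10*y^3 - 8*y^2 - 8*y + 2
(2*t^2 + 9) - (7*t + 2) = 2*t^2 - 7*t + 7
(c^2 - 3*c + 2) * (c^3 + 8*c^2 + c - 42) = c^5 + 5*c^4 - 21*c^3 - 29*c^2 + 128*c - 84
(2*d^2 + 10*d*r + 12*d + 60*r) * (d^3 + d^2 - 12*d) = 2*d^5 + 10*d^4*r + 14*d^4 + 70*d^3*r - 12*d^3 - 60*d^2*r - 144*d^2 - 720*d*r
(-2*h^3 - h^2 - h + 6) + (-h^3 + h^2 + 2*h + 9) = -3*h^3 + h + 15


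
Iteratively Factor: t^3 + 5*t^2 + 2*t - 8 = (t - 1)*(t^2 + 6*t + 8) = (t - 1)*(t + 2)*(t + 4)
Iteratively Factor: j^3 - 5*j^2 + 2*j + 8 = (j + 1)*(j^2 - 6*j + 8) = (j - 4)*(j + 1)*(j - 2)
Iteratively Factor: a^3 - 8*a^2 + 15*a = (a - 5)*(a^2 - 3*a) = (a - 5)*(a - 3)*(a)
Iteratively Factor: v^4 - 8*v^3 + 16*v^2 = (v)*(v^3 - 8*v^2 + 16*v) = v*(v - 4)*(v^2 - 4*v) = v*(v - 4)^2*(v)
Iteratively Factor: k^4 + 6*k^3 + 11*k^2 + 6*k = (k + 2)*(k^3 + 4*k^2 + 3*k) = (k + 2)*(k + 3)*(k^2 + k) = k*(k + 2)*(k + 3)*(k + 1)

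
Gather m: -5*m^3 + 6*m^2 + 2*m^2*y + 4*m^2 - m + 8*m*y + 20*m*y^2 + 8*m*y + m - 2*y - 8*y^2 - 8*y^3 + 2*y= -5*m^3 + m^2*(2*y + 10) + m*(20*y^2 + 16*y) - 8*y^3 - 8*y^2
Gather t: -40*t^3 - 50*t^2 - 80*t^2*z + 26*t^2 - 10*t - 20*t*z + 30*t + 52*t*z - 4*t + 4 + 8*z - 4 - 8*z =-40*t^3 + t^2*(-80*z - 24) + t*(32*z + 16)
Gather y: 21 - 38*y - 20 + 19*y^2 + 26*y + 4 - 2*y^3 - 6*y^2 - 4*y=-2*y^3 + 13*y^2 - 16*y + 5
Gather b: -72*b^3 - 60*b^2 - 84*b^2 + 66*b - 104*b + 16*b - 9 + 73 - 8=-72*b^3 - 144*b^2 - 22*b + 56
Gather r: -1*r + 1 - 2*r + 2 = 3 - 3*r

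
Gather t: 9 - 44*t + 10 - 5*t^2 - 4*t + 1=-5*t^2 - 48*t + 20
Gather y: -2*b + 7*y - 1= -2*b + 7*y - 1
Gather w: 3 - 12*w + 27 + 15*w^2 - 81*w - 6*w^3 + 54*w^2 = -6*w^3 + 69*w^2 - 93*w + 30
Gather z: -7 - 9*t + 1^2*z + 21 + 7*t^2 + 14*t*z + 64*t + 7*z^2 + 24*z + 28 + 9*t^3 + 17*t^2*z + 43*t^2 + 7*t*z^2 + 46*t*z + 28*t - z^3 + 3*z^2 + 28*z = 9*t^3 + 50*t^2 + 83*t - z^3 + z^2*(7*t + 10) + z*(17*t^2 + 60*t + 53) + 42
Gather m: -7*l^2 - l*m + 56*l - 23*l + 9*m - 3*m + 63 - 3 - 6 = -7*l^2 + 33*l + m*(6 - l) + 54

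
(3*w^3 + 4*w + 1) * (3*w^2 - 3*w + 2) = 9*w^5 - 9*w^4 + 18*w^3 - 9*w^2 + 5*w + 2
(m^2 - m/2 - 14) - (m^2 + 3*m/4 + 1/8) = -5*m/4 - 113/8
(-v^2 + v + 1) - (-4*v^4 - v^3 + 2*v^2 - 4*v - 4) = 4*v^4 + v^3 - 3*v^2 + 5*v + 5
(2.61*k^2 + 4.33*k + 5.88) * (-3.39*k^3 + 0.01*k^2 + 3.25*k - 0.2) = -8.8479*k^5 - 14.6526*k^4 - 11.4074*k^3 + 13.6093*k^2 + 18.244*k - 1.176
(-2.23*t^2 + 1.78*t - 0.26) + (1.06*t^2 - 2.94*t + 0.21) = -1.17*t^2 - 1.16*t - 0.05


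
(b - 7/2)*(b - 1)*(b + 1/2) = b^3 - 4*b^2 + 5*b/4 + 7/4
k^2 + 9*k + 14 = (k + 2)*(k + 7)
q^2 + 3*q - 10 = (q - 2)*(q + 5)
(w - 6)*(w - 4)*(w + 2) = w^3 - 8*w^2 + 4*w + 48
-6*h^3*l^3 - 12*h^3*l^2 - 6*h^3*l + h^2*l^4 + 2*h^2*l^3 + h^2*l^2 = l*(-6*h + l)*(h*l + h)^2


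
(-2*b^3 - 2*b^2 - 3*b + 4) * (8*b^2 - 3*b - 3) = -16*b^5 - 10*b^4 - 12*b^3 + 47*b^2 - 3*b - 12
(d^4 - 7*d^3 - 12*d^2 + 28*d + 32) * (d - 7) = d^5 - 14*d^4 + 37*d^3 + 112*d^2 - 164*d - 224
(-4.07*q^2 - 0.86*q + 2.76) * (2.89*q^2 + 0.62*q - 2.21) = -11.7623*q^4 - 5.0088*q^3 + 16.4379*q^2 + 3.6118*q - 6.0996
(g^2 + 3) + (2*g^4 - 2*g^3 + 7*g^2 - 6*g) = 2*g^4 - 2*g^3 + 8*g^2 - 6*g + 3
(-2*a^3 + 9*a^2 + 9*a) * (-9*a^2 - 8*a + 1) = 18*a^5 - 65*a^4 - 155*a^3 - 63*a^2 + 9*a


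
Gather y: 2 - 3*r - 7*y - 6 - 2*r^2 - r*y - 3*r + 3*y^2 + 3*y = -2*r^2 - 6*r + 3*y^2 + y*(-r - 4) - 4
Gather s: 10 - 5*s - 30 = -5*s - 20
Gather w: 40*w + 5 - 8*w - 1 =32*w + 4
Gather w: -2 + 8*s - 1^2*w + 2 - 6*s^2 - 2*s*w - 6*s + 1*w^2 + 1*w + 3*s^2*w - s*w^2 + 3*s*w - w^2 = -6*s^2 - s*w^2 + 2*s + w*(3*s^2 + s)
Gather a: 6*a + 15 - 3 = 6*a + 12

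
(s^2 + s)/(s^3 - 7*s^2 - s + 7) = s/(s^2 - 8*s + 7)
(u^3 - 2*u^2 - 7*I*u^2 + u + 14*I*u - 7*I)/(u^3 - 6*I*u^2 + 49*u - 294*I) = (u^2 - 2*u + 1)/(u^2 + I*u + 42)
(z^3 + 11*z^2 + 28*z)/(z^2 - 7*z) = (z^2 + 11*z + 28)/(z - 7)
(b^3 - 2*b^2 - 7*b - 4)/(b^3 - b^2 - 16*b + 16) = (b^2 + 2*b + 1)/(b^2 + 3*b - 4)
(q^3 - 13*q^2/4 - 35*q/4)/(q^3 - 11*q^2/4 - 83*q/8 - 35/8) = 2*q/(2*q + 1)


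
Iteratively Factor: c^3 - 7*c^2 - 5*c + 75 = (c + 3)*(c^2 - 10*c + 25) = (c - 5)*(c + 3)*(c - 5)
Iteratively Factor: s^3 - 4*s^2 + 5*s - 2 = (s - 1)*(s^2 - 3*s + 2) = (s - 2)*(s - 1)*(s - 1)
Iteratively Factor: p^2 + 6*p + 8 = (p + 2)*(p + 4)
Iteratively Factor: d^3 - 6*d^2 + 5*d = (d - 1)*(d^2 - 5*d) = d*(d - 1)*(d - 5)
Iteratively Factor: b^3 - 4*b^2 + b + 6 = (b - 2)*(b^2 - 2*b - 3) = (b - 2)*(b + 1)*(b - 3)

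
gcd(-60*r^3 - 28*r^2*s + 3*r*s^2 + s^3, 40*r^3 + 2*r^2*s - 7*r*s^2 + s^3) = 10*r^2 + 3*r*s - s^2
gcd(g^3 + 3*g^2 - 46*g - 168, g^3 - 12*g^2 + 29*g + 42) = g - 7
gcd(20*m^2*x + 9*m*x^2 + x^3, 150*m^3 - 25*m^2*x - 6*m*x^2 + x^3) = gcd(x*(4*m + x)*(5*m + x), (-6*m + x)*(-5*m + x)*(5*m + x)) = 5*m + x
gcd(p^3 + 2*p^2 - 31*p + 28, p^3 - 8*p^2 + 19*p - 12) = p^2 - 5*p + 4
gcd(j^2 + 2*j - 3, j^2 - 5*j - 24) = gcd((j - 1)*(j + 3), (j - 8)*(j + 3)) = j + 3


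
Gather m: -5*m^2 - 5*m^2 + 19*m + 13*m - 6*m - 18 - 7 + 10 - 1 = -10*m^2 + 26*m - 16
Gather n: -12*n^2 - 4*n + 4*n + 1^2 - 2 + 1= -12*n^2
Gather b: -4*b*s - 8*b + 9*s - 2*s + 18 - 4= b*(-4*s - 8) + 7*s + 14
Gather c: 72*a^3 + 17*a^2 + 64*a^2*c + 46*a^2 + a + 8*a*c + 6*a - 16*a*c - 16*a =72*a^3 + 63*a^2 - 9*a + c*(64*a^2 - 8*a)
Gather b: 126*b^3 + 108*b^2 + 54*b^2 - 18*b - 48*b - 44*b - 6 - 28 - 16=126*b^3 + 162*b^2 - 110*b - 50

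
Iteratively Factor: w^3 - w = (w - 1)*(w^2 + w) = w*(w - 1)*(w + 1)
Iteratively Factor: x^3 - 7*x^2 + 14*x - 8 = (x - 2)*(x^2 - 5*x + 4) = (x - 2)*(x - 1)*(x - 4)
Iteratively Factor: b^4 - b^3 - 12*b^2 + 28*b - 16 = (b + 4)*(b^3 - 5*b^2 + 8*b - 4) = (b - 1)*(b + 4)*(b^2 - 4*b + 4) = (b - 2)*(b - 1)*(b + 4)*(b - 2)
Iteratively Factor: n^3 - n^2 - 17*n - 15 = (n + 3)*(n^2 - 4*n - 5) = (n - 5)*(n + 3)*(n + 1)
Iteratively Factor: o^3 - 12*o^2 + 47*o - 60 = (o - 4)*(o^2 - 8*o + 15) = (o - 5)*(o - 4)*(o - 3)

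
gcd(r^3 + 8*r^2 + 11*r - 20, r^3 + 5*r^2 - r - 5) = r^2 + 4*r - 5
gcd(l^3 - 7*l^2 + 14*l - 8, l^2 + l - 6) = l - 2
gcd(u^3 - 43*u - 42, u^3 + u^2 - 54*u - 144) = u + 6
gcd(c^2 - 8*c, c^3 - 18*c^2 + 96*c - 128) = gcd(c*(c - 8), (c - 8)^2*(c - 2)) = c - 8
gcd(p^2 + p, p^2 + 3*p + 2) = p + 1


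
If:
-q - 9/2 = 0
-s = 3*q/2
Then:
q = -9/2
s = 27/4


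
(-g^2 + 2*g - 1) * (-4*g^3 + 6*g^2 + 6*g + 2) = 4*g^5 - 14*g^4 + 10*g^3 + 4*g^2 - 2*g - 2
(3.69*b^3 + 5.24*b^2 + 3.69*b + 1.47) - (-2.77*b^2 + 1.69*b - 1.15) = 3.69*b^3 + 8.01*b^2 + 2.0*b + 2.62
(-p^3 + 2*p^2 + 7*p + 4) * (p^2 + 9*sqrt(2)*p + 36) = -p^5 - 9*sqrt(2)*p^4 + 2*p^4 - 29*p^3 + 18*sqrt(2)*p^3 + 76*p^2 + 63*sqrt(2)*p^2 + 36*sqrt(2)*p + 252*p + 144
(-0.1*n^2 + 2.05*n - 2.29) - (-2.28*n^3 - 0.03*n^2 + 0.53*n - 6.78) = 2.28*n^3 - 0.07*n^2 + 1.52*n + 4.49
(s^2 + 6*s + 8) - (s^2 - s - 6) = 7*s + 14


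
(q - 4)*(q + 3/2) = q^2 - 5*q/2 - 6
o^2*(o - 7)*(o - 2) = o^4 - 9*o^3 + 14*o^2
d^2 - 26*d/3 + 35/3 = (d - 7)*(d - 5/3)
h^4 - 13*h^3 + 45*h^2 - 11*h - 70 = (h - 7)*(h - 5)*(h - 2)*(h + 1)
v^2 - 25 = (v - 5)*(v + 5)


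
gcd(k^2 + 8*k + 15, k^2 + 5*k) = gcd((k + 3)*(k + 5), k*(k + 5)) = k + 5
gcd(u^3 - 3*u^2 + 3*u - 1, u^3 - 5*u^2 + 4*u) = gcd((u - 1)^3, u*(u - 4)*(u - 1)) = u - 1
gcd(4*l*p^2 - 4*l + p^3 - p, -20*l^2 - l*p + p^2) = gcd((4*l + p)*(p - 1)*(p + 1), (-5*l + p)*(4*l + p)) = 4*l + p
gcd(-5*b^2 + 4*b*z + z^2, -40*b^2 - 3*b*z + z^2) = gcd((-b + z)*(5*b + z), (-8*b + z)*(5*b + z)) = 5*b + z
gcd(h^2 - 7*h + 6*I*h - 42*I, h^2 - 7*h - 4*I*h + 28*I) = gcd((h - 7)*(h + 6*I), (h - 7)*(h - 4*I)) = h - 7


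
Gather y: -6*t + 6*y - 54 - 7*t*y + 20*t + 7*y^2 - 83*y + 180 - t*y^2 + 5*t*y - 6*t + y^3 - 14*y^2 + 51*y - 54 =8*t + y^3 + y^2*(-t - 7) + y*(-2*t - 26) + 72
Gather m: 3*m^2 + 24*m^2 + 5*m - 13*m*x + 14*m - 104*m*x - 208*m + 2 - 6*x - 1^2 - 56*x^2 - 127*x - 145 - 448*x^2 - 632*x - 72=27*m^2 + m*(-117*x - 189) - 504*x^2 - 765*x - 216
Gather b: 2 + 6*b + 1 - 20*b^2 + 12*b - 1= -20*b^2 + 18*b + 2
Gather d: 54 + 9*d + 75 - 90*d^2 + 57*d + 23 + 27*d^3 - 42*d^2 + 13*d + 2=27*d^3 - 132*d^2 + 79*d + 154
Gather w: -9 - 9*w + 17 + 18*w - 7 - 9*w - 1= 0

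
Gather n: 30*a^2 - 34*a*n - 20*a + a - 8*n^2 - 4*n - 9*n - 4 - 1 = 30*a^2 - 19*a - 8*n^2 + n*(-34*a - 13) - 5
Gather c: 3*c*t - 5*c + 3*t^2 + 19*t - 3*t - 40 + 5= c*(3*t - 5) + 3*t^2 + 16*t - 35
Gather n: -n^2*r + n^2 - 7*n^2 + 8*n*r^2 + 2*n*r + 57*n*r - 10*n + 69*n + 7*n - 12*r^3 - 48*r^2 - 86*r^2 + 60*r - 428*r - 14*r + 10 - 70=n^2*(-r - 6) + n*(8*r^2 + 59*r + 66) - 12*r^3 - 134*r^2 - 382*r - 60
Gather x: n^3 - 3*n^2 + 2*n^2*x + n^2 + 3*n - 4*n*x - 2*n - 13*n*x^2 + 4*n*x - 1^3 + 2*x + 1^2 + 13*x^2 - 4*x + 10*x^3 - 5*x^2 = n^3 - 2*n^2 + n + 10*x^3 + x^2*(8 - 13*n) + x*(2*n^2 - 2)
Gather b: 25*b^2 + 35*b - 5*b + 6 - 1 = 25*b^2 + 30*b + 5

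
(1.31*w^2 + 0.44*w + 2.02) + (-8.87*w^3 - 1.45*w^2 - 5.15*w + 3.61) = -8.87*w^3 - 0.14*w^2 - 4.71*w + 5.63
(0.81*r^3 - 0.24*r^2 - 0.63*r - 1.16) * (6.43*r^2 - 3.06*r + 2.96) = 5.2083*r^5 - 4.0218*r^4 - 0.918899999999999*r^3 - 6.2414*r^2 + 1.6848*r - 3.4336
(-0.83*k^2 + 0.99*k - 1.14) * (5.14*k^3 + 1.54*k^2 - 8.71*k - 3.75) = -4.2662*k^5 + 3.8104*k^4 + 2.8943*k^3 - 7.266*k^2 + 6.2169*k + 4.275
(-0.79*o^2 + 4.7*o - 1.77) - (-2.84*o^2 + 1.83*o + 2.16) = 2.05*o^2 + 2.87*o - 3.93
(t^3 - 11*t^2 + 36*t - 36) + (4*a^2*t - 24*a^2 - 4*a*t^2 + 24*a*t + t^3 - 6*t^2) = 4*a^2*t - 24*a^2 - 4*a*t^2 + 24*a*t + 2*t^3 - 17*t^2 + 36*t - 36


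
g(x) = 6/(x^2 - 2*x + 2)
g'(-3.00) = 0.17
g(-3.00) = 0.35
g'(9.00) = -0.02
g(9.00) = 0.09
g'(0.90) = 1.18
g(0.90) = 5.94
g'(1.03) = -0.36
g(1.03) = 5.99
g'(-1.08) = 0.88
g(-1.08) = 1.13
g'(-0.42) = 1.87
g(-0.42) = 1.99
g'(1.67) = -3.83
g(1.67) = 4.14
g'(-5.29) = 0.05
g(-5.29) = 0.15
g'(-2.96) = 0.17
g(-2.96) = 0.36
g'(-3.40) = 0.13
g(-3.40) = 0.29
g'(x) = 6*(2 - 2*x)/(x^2 - 2*x + 2)^2 = 12*(1 - x)/(x^2 - 2*x + 2)^2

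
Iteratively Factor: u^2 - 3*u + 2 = (u - 2)*(u - 1)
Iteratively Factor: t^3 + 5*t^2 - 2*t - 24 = (t - 2)*(t^2 + 7*t + 12) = (t - 2)*(t + 4)*(t + 3)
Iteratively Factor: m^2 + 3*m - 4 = (m + 4)*(m - 1)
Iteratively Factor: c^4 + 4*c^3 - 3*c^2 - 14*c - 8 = (c + 1)*(c^3 + 3*c^2 - 6*c - 8) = (c + 1)^2*(c^2 + 2*c - 8) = (c + 1)^2*(c + 4)*(c - 2)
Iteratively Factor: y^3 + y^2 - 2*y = (y + 2)*(y^2 - y) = y*(y + 2)*(y - 1)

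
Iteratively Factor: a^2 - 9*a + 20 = (a - 5)*(a - 4)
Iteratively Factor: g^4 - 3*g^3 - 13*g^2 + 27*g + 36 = (g - 4)*(g^3 + g^2 - 9*g - 9) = (g - 4)*(g + 3)*(g^2 - 2*g - 3) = (g - 4)*(g - 3)*(g + 3)*(g + 1)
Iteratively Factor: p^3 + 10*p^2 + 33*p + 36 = (p + 4)*(p^2 + 6*p + 9) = (p + 3)*(p + 4)*(p + 3)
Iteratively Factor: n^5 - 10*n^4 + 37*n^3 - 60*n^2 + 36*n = (n - 2)*(n^4 - 8*n^3 + 21*n^2 - 18*n) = n*(n - 2)*(n^3 - 8*n^2 + 21*n - 18) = n*(n - 3)*(n - 2)*(n^2 - 5*n + 6) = n*(n - 3)^2*(n - 2)*(n - 2)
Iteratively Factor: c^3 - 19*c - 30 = (c + 2)*(c^2 - 2*c - 15) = (c + 2)*(c + 3)*(c - 5)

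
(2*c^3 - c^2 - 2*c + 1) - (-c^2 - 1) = 2*c^3 - 2*c + 2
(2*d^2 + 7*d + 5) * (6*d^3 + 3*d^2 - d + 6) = 12*d^5 + 48*d^4 + 49*d^3 + 20*d^2 + 37*d + 30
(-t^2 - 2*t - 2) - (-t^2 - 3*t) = t - 2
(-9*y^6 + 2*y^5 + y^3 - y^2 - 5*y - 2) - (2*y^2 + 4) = -9*y^6 + 2*y^5 + y^3 - 3*y^2 - 5*y - 6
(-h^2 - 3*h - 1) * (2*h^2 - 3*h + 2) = -2*h^4 - 3*h^3 + 5*h^2 - 3*h - 2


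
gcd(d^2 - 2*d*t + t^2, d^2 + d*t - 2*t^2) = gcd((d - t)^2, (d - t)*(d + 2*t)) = -d + t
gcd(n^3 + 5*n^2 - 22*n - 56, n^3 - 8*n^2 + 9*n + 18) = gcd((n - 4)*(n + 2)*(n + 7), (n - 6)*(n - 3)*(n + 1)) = 1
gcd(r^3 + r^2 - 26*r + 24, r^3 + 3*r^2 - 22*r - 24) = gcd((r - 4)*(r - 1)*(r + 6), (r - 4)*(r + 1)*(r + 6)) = r^2 + 2*r - 24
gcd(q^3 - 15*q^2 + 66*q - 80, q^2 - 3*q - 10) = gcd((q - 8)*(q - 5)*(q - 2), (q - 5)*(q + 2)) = q - 5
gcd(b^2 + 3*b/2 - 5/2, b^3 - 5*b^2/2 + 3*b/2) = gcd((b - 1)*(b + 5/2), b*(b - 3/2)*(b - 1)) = b - 1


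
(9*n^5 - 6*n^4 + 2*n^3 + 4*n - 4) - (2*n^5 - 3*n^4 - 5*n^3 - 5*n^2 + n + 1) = 7*n^5 - 3*n^4 + 7*n^3 + 5*n^2 + 3*n - 5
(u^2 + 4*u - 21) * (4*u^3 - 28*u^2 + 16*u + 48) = 4*u^5 - 12*u^4 - 180*u^3 + 700*u^2 - 144*u - 1008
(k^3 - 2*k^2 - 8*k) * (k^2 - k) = k^5 - 3*k^4 - 6*k^3 + 8*k^2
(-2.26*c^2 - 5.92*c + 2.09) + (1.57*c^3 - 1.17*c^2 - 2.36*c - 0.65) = 1.57*c^3 - 3.43*c^2 - 8.28*c + 1.44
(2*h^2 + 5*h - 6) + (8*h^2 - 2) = 10*h^2 + 5*h - 8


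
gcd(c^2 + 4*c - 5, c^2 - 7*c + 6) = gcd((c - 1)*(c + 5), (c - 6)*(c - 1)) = c - 1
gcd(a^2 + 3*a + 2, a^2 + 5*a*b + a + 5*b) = a + 1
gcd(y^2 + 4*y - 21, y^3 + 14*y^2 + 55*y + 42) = y + 7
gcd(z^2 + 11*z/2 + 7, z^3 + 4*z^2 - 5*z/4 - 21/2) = z^2 + 11*z/2 + 7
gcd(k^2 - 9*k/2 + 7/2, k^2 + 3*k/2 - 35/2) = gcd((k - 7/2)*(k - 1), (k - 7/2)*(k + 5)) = k - 7/2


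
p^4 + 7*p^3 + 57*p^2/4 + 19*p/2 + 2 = (p + 1/2)^2*(p + 2)*(p + 4)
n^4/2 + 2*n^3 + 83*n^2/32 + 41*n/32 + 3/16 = (n/2 + 1)*(n + 1/4)*(n + 3/4)*(n + 1)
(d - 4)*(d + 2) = d^2 - 2*d - 8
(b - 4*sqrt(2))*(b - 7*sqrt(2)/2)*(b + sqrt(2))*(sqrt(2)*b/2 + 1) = sqrt(2)*b^4/2 - 11*b^3/2 + 41*b + 28*sqrt(2)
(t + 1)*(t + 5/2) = t^2 + 7*t/2 + 5/2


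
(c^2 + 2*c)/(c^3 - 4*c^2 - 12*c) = 1/(c - 6)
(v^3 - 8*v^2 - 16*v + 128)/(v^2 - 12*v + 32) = v + 4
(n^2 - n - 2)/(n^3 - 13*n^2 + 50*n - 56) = (n + 1)/(n^2 - 11*n + 28)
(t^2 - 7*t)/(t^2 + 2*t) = (t - 7)/(t + 2)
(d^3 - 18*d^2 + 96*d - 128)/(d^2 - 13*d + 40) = (d^2 - 10*d + 16)/(d - 5)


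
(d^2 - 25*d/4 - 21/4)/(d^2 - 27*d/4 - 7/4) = (4*d + 3)/(4*d + 1)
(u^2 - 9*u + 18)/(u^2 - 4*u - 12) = (u - 3)/(u + 2)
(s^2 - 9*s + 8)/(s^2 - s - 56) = (s - 1)/(s + 7)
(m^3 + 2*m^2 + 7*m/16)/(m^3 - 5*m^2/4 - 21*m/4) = (m + 1/4)/(m - 3)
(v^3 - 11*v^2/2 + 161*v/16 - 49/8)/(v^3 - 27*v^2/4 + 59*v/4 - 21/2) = (v - 7/4)/(v - 3)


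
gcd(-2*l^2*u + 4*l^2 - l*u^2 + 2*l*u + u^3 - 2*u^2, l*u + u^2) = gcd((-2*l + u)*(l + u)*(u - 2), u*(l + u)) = l + u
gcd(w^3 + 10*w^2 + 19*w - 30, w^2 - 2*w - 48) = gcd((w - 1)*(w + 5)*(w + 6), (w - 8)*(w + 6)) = w + 6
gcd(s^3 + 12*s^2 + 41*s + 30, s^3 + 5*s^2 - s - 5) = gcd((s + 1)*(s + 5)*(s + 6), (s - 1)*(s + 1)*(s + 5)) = s^2 + 6*s + 5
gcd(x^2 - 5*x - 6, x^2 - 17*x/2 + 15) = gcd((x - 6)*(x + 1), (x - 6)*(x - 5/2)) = x - 6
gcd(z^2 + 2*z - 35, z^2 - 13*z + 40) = z - 5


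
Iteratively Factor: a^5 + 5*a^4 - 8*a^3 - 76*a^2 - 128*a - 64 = (a - 4)*(a^4 + 9*a^3 + 28*a^2 + 36*a + 16) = (a - 4)*(a + 1)*(a^3 + 8*a^2 + 20*a + 16) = (a - 4)*(a + 1)*(a + 2)*(a^2 + 6*a + 8) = (a - 4)*(a + 1)*(a + 2)^2*(a + 4)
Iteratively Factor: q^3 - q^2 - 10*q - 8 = (q - 4)*(q^2 + 3*q + 2) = (q - 4)*(q + 1)*(q + 2)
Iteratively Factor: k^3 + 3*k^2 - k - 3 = (k + 1)*(k^2 + 2*k - 3) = (k - 1)*(k + 1)*(k + 3)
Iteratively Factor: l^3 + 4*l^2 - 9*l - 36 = (l - 3)*(l^2 + 7*l + 12) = (l - 3)*(l + 3)*(l + 4)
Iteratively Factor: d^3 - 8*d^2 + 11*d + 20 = (d + 1)*(d^2 - 9*d + 20) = (d - 4)*(d + 1)*(d - 5)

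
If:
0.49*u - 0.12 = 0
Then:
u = 0.24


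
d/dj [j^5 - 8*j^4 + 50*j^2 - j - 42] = 5*j^4 - 32*j^3 + 100*j - 1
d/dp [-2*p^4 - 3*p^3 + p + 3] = -8*p^3 - 9*p^2 + 1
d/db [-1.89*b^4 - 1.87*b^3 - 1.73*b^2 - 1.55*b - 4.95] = -7.56*b^3 - 5.61*b^2 - 3.46*b - 1.55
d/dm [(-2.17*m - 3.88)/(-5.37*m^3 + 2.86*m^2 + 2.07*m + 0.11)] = (-23.3058*m^3 - 56.3006*m^2 + 22.1936*m + 7.7929)/(28.8369*m^6 - 30.7164*m^5 - 14.0522*m^4 + 10.659*m^3 + 4.9141*m^2 + 0.4554*m + 0.0121)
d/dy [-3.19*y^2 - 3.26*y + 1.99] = -6.38*y - 3.26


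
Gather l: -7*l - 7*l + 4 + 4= 8 - 14*l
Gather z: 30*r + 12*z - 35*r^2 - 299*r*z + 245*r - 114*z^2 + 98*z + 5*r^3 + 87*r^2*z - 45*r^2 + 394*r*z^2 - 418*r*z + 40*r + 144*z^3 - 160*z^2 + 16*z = 5*r^3 - 80*r^2 + 315*r + 144*z^3 + z^2*(394*r - 274) + z*(87*r^2 - 717*r + 126)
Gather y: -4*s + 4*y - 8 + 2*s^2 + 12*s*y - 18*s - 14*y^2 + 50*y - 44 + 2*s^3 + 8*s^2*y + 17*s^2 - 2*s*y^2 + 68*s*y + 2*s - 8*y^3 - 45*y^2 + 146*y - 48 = 2*s^3 + 19*s^2 - 20*s - 8*y^3 + y^2*(-2*s - 59) + y*(8*s^2 + 80*s + 200) - 100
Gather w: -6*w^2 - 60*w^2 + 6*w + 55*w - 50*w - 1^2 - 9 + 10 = -66*w^2 + 11*w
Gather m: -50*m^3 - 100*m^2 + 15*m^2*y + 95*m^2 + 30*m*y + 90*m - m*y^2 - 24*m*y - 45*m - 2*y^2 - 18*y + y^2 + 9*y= -50*m^3 + m^2*(15*y - 5) + m*(-y^2 + 6*y + 45) - y^2 - 9*y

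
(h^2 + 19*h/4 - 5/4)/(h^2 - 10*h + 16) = (4*h^2 + 19*h - 5)/(4*(h^2 - 10*h + 16))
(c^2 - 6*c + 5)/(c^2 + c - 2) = (c - 5)/(c + 2)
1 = 1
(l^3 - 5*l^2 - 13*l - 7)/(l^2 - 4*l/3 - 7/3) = 3*(l^2 - 6*l - 7)/(3*l - 7)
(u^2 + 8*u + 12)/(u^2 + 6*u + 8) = (u + 6)/(u + 4)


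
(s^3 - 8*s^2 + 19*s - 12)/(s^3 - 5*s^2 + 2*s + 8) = (s^2 - 4*s + 3)/(s^2 - s - 2)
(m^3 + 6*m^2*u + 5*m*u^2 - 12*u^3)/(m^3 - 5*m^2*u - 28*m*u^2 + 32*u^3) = (-m - 3*u)/(-m + 8*u)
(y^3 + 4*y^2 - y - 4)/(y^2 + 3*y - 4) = y + 1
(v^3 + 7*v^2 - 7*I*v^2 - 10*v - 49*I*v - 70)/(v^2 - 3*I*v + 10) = (v^2 + v*(7 - 2*I) - 14*I)/(v + 2*I)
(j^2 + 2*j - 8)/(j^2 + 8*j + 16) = (j - 2)/(j + 4)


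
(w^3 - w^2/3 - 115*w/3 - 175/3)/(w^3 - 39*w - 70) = (w + 5/3)/(w + 2)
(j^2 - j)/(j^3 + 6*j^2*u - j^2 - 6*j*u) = 1/(j + 6*u)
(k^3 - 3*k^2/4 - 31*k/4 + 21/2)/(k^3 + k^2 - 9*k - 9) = (4*k^2 - 15*k + 14)/(4*(k^2 - 2*k - 3))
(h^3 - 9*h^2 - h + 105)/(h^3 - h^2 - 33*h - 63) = (h - 5)/(h + 3)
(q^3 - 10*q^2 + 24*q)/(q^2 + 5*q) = (q^2 - 10*q + 24)/(q + 5)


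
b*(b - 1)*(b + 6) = b^3 + 5*b^2 - 6*b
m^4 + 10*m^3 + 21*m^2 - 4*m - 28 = (m - 1)*(m + 2)^2*(m + 7)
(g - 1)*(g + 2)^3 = g^4 + 5*g^3 + 6*g^2 - 4*g - 8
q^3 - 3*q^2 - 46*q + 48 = (q - 8)*(q - 1)*(q + 6)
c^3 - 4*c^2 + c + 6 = (c - 3)*(c - 2)*(c + 1)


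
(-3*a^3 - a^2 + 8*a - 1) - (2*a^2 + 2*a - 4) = -3*a^3 - 3*a^2 + 6*a + 3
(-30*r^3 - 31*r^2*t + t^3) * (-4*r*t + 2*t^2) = 120*r^4*t + 64*r^3*t^2 - 62*r^2*t^3 - 4*r*t^4 + 2*t^5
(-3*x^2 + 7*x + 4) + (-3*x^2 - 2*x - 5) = -6*x^2 + 5*x - 1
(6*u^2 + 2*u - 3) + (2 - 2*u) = 6*u^2 - 1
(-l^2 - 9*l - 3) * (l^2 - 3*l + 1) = -l^4 - 6*l^3 + 23*l^2 - 3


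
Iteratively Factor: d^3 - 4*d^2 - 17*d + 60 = (d - 5)*(d^2 + d - 12) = (d - 5)*(d - 3)*(d + 4)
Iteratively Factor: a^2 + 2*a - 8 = (a + 4)*(a - 2)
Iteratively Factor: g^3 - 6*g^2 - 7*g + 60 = (g - 5)*(g^2 - g - 12) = (g - 5)*(g - 4)*(g + 3)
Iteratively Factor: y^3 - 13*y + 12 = (y - 1)*(y^2 + y - 12) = (y - 3)*(y - 1)*(y + 4)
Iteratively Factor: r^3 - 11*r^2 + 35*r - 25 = (r - 5)*(r^2 - 6*r + 5) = (r - 5)*(r - 1)*(r - 5)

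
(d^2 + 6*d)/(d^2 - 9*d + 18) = d*(d + 6)/(d^2 - 9*d + 18)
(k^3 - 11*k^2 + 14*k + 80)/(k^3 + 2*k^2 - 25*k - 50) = (k - 8)/(k + 5)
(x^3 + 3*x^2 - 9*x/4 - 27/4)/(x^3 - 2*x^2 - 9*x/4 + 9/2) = (x + 3)/(x - 2)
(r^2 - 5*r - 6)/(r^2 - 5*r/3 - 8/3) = 3*(r - 6)/(3*r - 8)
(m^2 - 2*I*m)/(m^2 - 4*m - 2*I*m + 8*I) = m/(m - 4)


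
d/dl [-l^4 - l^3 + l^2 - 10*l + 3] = -4*l^3 - 3*l^2 + 2*l - 10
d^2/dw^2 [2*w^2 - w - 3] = 4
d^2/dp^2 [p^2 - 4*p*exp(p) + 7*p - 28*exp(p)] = -4*p*exp(p) - 36*exp(p) + 2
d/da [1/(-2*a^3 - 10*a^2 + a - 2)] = (6*a^2 + 20*a - 1)/(2*a^3 + 10*a^2 - a + 2)^2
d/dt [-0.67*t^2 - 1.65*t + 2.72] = -1.34*t - 1.65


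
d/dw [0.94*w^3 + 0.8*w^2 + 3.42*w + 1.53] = 2.82*w^2 + 1.6*w + 3.42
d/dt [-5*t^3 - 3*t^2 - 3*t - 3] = -15*t^2 - 6*t - 3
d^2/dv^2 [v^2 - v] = 2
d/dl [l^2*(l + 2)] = l*(3*l + 4)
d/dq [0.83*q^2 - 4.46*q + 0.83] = 1.66*q - 4.46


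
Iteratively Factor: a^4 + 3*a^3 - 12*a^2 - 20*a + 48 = (a + 3)*(a^3 - 12*a + 16) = (a - 2)*(a + 3)*(a^2 + 2*a - 8) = (a - 2)^2*(a + 3)*(a + 4)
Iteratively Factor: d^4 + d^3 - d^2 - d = (d)*(d^3 + d^2 - d - 1) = d*(d - 1)*(d^2 + 2*d + 1) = d*(d - 1)*(d + 1)*(d + 1)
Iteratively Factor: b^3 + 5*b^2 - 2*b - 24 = (b + 4)*(b^2 + b - 6) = (b + 3)*(b + 4)*(b - 2)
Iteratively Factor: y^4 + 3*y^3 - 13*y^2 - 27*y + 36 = (y - 3)*(y^3 + 6*y^2 + 5*y - 12) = (y - 3)*(y + 4)*(y^2 + 2*y - 3) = (y - 3)*(y + 3)*(y + 4)*(y - 1)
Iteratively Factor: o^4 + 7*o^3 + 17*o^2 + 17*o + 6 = (o + 2)*(o^3 + 5*o^2 + 7*o + 3) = (o + 1)*(o + 2)*(o^2 + 4*o + 3) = (o + 1)^2*(o + 2)*(o + 3)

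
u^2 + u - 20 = (u - 4)*(u + 5)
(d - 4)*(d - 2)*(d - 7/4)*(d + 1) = d^4 - 27*d^3/4 + 43*d^2/4 + 9*d/2 - 14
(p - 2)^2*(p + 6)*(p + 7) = p^4 + 9*p^3 - 6*p^2 - 116*p + 168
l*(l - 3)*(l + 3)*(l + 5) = l^4 + 5*l^3 - 9*l^2 - 45*l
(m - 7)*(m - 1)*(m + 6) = m^3 - 2*m^2 - 41*m + 42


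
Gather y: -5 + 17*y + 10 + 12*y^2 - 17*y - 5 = 12*y^2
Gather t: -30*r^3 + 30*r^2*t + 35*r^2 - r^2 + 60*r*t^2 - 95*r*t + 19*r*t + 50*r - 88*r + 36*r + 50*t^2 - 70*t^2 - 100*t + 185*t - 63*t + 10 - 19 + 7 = -30*r^3 + 34*r^2 - 2*r + t^2*(60*r - 20) + t*(30*r^2 - 76*r + 22) - 2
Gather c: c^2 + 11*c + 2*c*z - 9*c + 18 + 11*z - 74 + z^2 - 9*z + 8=c^2 + c*(2*z + 2) + z^2 + 2*z - 48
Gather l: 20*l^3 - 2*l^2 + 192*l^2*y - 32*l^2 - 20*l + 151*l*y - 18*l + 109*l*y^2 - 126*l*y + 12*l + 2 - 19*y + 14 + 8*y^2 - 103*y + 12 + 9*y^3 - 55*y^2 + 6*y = 20*l^3 + l^2*(192*y - 34) + l*(109*y^2 + 25*y - 26) + 9*y^3 - 47*y^2 - 116*y + 28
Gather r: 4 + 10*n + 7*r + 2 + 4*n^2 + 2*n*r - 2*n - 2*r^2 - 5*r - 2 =4*n^2 + 8*n - 2*r^2 + r*(2*n + 2) + 4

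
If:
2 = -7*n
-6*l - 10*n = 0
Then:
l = 10/21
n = -2/7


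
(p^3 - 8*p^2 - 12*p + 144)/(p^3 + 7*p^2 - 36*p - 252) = (p^2 - 2*p - 24)/(p^2 + 13*p + 42)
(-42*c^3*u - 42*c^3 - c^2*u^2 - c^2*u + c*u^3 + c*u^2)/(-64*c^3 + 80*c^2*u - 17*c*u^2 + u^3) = c*(42*c^2*u + 42*c^2 + c*u^2 + c*u - u^3 - u^2)/(64*c^3 - 80*c^2*u + 17*c*u^2 - u^3)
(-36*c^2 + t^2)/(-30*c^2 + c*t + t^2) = (-6*c + t)/(-5*c + t)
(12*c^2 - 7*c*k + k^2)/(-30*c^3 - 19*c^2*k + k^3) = (-12*c^2 + 7*c*k - k^2)/(30*c^3 + 19*c^2*k - k^3)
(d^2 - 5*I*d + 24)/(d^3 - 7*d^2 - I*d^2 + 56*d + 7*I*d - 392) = (d + 3*I)/(d^2 + 7*d*(-1 + I) - 49*I)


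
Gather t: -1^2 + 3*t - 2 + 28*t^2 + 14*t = 28*t^2 + 17*t - 3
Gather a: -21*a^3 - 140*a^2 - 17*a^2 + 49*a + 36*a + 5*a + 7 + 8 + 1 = -21*a^3 - 157*a^2 + 90*a + 16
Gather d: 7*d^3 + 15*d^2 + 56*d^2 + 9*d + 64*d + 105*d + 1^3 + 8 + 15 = 7*d^3 + 71*d^2 + 178*d + 24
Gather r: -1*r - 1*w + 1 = -r - w + 1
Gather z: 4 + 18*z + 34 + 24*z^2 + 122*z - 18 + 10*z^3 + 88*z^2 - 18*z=10*z^3 + 112*z^2 + 122*z + 20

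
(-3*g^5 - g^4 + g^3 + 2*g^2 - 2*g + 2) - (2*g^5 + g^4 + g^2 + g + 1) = -5*g^5 - 2*g^4 + g^3 + g^2 - 3*g + 1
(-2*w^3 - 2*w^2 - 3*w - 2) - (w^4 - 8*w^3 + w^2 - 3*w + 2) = -w^4 + 6*w^3 - 3*w^2 - 4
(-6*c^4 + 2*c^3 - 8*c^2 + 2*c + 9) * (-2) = 12*c^4 - 4*c^3 + 16*c^2 - 4*c - 18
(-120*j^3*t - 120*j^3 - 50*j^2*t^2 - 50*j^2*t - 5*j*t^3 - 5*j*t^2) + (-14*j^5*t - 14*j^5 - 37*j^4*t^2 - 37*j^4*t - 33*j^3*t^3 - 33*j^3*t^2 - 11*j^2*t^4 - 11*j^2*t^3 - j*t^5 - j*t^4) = -14*j^5*t - 14*j^5 - 37*j^4*t^2 - 37*j^4*t - 33*j^3*t^3 - 33*j^3*t^2 - 120*j^3*t - 120*j^3 - 11*j^2*t^4 - 11*j^2*t^3 - 50*j^2*t^2 - 50*j^2*t - j*t^5 - j*t^4 - 5*j*t^3 - 5*j*t^2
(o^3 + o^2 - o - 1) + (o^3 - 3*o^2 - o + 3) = 2*o^3 - 2*o^2 - 2*o + 2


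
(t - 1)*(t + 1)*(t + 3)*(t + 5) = t^4 + 8*t^3 + 14*t^2 - 8*t - 15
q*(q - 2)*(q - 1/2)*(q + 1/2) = q^4 - 2*q^3 - q^2/4 + q/2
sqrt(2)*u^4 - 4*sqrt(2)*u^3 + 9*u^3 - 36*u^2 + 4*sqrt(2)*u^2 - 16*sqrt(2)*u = u*(u - 4)*(u + 4*sqrt(2))*(sqrt(2)*u + 1)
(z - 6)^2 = z^2 - 12*z + 36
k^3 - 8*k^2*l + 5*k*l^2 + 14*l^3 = (k - 7*l)*(k - 2*l)*(k + l)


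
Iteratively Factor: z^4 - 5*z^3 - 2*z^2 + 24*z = (z - 3)*(z^3 - 2*z^2 - 8*z) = z*(z - 3)*(z^2 - 2*z - 8) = z*(z - 3)*(z + 2)*(z - 4)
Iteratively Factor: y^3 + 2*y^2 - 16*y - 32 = (y + 4)*(y^2 - 2*y - 8) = (y + 2)*(y + 4)*(y - 4)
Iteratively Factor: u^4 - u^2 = (u)*(u^3 - u) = u*(u - 1)*(u^2 + u) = u*(u - 1)*(u + 1)*(u)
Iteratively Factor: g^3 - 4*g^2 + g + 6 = (g - 3)*(g^2 - g - 2) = (g - 3)*(g + 1)*(g - 2)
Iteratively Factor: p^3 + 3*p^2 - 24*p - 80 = (p + 4)*(p^2 - p - 20) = (p - 5)*(p + 4)*(p + 4)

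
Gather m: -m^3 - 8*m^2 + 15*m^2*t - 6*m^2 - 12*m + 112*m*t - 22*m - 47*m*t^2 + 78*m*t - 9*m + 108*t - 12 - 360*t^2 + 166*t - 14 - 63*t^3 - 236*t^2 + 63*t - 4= -m^3 + m^2*(15*t - 14) + m*(-47*t^2 + 190*t - 43) - 63*t^3 - 596*t^2 + 337*t - 30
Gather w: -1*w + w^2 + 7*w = w^2 + 6*w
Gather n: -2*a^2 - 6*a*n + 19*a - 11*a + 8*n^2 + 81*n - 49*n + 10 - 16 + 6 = -2*a^2 + 8*a + 8*n^2 + n*(32 - 6*a)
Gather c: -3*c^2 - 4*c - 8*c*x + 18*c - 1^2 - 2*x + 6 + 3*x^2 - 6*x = -3*c^2 + c*(14 - 8*x) + 3*x^2 - 8*x + 5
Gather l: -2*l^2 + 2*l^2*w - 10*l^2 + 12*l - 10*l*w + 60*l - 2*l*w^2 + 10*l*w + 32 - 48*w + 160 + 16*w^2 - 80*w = l^2*(2*w - 12) + l*(72 - 2*w^2) + 16*w^2 - 128*w + 192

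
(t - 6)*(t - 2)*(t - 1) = t^3 - 9*t^2 + 20*t - 12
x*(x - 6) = x^2 - 6*x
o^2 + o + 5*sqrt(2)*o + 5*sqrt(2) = (o + 1)*(o + 5*sqrt(2))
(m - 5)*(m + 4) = m^2 - m - 20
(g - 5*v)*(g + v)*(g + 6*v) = g^3 + 2*g^2*v - 29*g*v^2 - 30*v^3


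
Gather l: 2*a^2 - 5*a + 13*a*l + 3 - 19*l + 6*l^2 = 2*a^2 - 5*a + 6*l^2 + l*(13*a - 19) + 3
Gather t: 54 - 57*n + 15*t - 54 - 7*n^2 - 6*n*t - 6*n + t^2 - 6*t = -7*n^2 - 63*n + t^2 + t*(9 - 6*n)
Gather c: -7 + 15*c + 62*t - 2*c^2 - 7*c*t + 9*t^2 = -2*c^2 + c*(15 - 7*t) + 9*t^2 + 62*t - 7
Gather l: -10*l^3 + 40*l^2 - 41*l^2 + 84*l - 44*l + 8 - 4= -10*l^3 - l^2 + 40*l + 4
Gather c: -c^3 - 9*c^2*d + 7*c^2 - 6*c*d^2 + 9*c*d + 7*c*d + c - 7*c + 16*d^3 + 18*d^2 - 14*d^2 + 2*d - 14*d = -c^3 + c^2*(7 - 9*d) + c*(-6*d^2 + 16*d - 6) + 16*d^3 + 4*d^2 - 12*d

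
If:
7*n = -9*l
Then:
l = -7*n/9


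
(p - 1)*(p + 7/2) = p^2 + 5*p/2 - 7/2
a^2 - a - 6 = (a - 3)*(a + 2)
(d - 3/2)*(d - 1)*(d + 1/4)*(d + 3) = d^4 + 3*d^3/4 - 47*d^2/8 + 3*d + 9/8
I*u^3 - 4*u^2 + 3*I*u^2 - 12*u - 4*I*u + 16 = (u + 4)*(u + 4*I)*(I*u - I)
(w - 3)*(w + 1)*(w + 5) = w^3 + 3*w^2 - 13*w - 15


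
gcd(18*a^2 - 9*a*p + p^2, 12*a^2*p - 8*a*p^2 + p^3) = -6*a + p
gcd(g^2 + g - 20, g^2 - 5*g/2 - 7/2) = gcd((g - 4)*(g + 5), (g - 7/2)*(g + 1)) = 1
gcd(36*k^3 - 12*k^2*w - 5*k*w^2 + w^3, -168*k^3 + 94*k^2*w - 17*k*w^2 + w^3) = -6*k + w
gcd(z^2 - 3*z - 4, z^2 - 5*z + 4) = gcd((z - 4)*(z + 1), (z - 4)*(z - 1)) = z - 4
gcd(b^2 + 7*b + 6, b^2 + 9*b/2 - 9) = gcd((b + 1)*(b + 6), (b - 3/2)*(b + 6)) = b + 6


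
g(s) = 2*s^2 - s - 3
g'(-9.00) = -37.00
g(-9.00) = 168.00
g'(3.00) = 11.00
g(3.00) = 12.00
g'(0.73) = 1.92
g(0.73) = -2.66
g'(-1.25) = -6.00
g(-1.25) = 1.38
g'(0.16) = -0.36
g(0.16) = -3.11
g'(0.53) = 1.12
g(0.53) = -2.97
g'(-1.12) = -5.48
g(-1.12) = 0.63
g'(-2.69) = -11.76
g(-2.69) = 14.16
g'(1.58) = 5.32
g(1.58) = 0.41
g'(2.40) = 8.60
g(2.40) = 6.12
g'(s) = 4*s - 1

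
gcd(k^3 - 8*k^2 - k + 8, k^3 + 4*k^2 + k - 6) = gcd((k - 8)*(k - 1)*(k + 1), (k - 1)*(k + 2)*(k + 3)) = k - 1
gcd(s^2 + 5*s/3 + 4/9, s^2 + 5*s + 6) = 1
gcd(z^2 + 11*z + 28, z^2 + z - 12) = z + 4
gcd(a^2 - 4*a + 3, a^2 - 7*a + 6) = a - 1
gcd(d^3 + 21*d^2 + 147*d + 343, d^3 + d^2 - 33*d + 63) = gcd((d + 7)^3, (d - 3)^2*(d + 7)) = d + 7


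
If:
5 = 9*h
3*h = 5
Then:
No Solution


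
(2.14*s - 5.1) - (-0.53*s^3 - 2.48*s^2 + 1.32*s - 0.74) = 0.53*s^3 + 2.48*s^2 + 0.82*s - 4.36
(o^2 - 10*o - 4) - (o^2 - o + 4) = -9*o - 8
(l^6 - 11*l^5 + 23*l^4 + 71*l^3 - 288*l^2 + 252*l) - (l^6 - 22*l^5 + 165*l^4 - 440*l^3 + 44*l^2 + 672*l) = 11*l^5 - 142*l^4 + 511*l^3 - 332*l^2 - 420*l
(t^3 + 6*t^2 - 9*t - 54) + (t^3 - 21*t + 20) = 2*t^3 + 6*t^2 - 30*t - 34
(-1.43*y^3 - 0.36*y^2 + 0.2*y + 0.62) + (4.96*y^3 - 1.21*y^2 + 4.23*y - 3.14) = 3.53*y^3 - 1.57*y^2 + 4.43*y - 2.52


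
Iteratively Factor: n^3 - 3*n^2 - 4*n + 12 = (n - 2)*(n^2 - n - 6) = (n - 2)*(n + 2)*(n - 3)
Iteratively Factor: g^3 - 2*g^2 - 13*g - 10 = (g + 1)*(g^2 - 3*g - 10) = (g + 1)*(g + 2)*(g - 5)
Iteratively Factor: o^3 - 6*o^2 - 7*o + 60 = (o - 4)*(o^2 - 2*o - 15) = (o - 4)*(o + 3)*(o - 5)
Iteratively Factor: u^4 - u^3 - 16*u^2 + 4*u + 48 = (u - 4)*(u^3 + 3*u^2 - 4*u - 12) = (u - 4)*(u + 2)*(u^2 + u - 6) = (u - 4)*(u + 2)*(u + 3)*(u - 2)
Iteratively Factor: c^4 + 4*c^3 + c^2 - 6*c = (c)*(c^3 + 4*c^2 + c - 6) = c*(c - 1)*(c^2 + 5*c + 6) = c*(c - 1)*(c + 2)*(c + 3)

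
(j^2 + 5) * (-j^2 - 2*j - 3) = -j^4 - 2*j^3 - 8*j^2 - 10*j - 15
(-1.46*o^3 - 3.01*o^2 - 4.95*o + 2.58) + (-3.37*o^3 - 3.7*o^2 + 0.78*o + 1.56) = -4.83*o^3 - 6.71*o^2 - 4.17*o + 4.14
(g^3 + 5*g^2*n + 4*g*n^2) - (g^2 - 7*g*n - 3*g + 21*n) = g^3 + 5*g^2*n - g^2 + 4*g*n^2 + 7*g*n + 3*g - 21*n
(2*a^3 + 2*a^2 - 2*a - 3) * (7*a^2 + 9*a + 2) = 14*a^5 + 32*a^4 + 8*a^3 - 35*a^2 - 31*a - 6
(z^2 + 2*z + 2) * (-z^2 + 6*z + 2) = -z^4 + 4*z^3 + 12*z^2 + 16*z + 4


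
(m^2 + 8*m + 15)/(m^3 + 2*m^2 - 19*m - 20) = (m + 3)/(m^2 - 3*m - 4)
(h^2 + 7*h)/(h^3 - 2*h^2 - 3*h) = (h + 7)/(h^2 - 2*h - 3)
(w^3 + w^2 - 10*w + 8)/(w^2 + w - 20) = (w^3 + w^2 - 10*w + 8)/(w^2 + w - 20)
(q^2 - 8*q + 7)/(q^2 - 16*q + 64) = (q^2 - 8*q + 7)/(q^2 - 16*q + 64)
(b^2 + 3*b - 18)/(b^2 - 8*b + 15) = (b + 6)/(b - 5)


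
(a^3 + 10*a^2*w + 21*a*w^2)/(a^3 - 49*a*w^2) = (-a - 3*w)/(-a + 7*w)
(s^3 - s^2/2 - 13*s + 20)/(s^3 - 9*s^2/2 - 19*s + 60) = (s - 2)/(s - 6)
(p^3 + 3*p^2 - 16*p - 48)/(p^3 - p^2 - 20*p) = (p^2 - p - 12)/(p*(p - 5))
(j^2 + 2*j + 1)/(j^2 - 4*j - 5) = (j + 1)/(j - 5)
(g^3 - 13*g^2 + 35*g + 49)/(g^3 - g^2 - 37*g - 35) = (g - 7)/(g + 5)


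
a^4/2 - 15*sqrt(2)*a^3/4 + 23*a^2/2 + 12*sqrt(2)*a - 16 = (a/2 + sqrt(2)/2)*(a - 4*sqrt(2))^2*(a - sqrt(2)/2)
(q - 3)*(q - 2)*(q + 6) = q^3 + q^2 - 24*q + 36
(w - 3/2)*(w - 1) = w^2 - 5*w/2 + 3/2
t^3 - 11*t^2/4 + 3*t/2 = t*(t - 2)*(t - 3/4)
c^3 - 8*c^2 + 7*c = c*(c - 7)*(c - 1)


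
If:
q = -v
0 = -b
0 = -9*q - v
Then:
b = 0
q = 0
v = 0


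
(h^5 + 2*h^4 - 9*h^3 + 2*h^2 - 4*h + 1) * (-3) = -3*h^5 - 6*h^4 + 27*h^3 - 6*h^2 + 12*h - 3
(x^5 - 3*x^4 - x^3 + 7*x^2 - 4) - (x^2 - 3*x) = x^5 - 3*x^4 - x^3 + 6*x^2 + 3*x - 4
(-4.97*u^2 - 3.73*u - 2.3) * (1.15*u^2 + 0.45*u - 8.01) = -5.7155*u^4 - 6.526*u^3 + 35.4862*u^2 + 28.8423*u + 18.423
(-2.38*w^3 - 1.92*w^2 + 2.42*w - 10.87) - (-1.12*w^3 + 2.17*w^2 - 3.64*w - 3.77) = -1.26*w^3 - 4.09*w^2 + 6.06*w - 7.1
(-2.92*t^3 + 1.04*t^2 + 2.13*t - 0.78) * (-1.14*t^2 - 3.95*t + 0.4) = 3.3288*t^5 + 10.3484*t^4 - 7.7042*t^3 - 7.1083*t^2 + 3.933*t - 0.312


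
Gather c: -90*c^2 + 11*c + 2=-90*c^2 + 11*c + 2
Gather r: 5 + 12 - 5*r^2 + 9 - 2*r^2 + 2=28 - 7*r^2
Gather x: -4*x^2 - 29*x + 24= -4*x^2 - 29*x + 24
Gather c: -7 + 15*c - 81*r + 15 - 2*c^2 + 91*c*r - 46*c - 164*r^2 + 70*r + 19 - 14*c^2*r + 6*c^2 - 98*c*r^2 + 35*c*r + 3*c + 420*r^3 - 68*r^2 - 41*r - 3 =c^2*(4 - 14*r) + c*(-98*r^2 + 126*r - 28) + 420*r^3 - 232*r^2 - 52*r + 24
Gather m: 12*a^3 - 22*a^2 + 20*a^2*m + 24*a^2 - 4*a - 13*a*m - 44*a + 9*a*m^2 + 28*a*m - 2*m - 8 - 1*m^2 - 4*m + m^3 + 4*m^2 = 12*a^3 + 2*a^2 - 48*a + m^3 + m^2*(9*a + 3) + m*(20*a^2 + 15*a - 6) - 8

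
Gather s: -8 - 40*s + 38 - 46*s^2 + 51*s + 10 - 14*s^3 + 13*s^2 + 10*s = -14*s^3 - 33*s^2 + 21*s + 40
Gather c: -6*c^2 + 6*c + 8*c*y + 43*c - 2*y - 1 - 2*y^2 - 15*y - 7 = -6*c^2 + c*(8*y + 49) - 2*y^2 - 17*y - 8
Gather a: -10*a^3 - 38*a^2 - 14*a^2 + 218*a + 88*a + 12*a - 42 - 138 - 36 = -10*a^3 - 52*a^2 + 318*a - 216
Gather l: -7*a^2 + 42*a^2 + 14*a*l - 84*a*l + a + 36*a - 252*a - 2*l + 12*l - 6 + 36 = 35*a^2 - 215*a + l*(10 - 70*a) + 30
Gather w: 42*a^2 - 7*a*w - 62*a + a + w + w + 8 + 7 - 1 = 42*a^2 - 61*a + w*(2 - 7*a) + 14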